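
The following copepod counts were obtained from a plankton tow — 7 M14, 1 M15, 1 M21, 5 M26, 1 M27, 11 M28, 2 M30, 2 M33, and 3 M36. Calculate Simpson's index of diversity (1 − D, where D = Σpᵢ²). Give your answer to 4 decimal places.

Total N = 7+1+1+5+1+11+2+2+3 = 33, so the proportions are 0.212121, 0.030303, 0.030303, 0.151515, 0.030303, 0.333333, 0.060606, 0.060606, 0.090909 (working shown to 6 dp, full precision carried).
D = 0.212121² + 0.030303² + 0.030303² + 0.151515² + 0.030303² + 0.333333² + 0.060606² + 0.060606² + 0.090909² = 0.044995 + 0.000918 + 0.000918 + 0.022957 + 0.000918 + 0.111111 + 0.003673 + 0.003673 + 0.008264 = 0.197429.
So 1 − D = 0.802571, i.e. 0.8026 to 4 decimal places.

0.8026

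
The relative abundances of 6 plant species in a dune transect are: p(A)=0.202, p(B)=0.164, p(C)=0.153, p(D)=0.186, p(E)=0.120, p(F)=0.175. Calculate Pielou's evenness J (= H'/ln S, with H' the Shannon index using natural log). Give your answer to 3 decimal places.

0.993

H' = −Σ pᵢ ln pᵢ = −((-0.32310) + (-0.29649) + (-0.28723) + (-0.31285) + (-0.25443) + (-0.30502)) = 1.77912 (working shown to 5 dp, full precision carried).
With S = 6 species, ln S = 1.79176, so J = 1.77912/1.79176 = 0.99295, i.e. 0.993 to 3 decimal places.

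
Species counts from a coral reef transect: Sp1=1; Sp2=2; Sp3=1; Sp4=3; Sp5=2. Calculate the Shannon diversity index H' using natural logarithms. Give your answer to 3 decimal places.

Total N = 1+2+1+3+2 = 9, so the proportions are 0.11111, 0.22222, 0.11111, 0.33333, 0.22222 (working shown to 5 dp, full precision carried).
Each pᵢ ln pᵢ term: 0.11111×(-2.19722)=-0.24414, 0.22222×(-1.50408)=-0.33424, 0.11111×(-2.19722)=-0.24414, 0.33333×(-1.09861)=-0.36620, 0.22222×(-1.50408)=-0.33424.
Sum = -1.52296, so H' = 1.523.

1.523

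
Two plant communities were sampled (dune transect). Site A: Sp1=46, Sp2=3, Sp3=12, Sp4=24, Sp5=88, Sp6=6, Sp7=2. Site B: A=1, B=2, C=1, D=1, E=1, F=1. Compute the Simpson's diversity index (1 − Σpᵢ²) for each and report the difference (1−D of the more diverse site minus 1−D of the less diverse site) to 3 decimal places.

0.141

Site A: N=181, proportions 0.25414, 0.01657, 0.0663, 0.1326, 0.48619, 0.03315, 0.01105, giving 1−D = 0.67556 (working shown to 5 dp, full precision carried).
Site B: N=7, proportions 0.14286, 0.28571, 0.14286, 0.14286, 0.14286, 0.14286, giving 1−D = 0.81633.
Difference = |0.67556 − 0.81633| = 0.14077, i.e. 0.141 to 3 decimal places.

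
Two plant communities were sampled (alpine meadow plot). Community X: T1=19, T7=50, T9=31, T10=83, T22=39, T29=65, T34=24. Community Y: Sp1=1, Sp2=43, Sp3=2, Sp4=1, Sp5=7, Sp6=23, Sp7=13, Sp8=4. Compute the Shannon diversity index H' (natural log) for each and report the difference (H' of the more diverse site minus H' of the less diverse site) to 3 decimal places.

Community X: N=311, proportions 0.06109, 0.16077, 0.09968, 0.26688, 0.1254, 0.209, 0.07717, giving H' = 1.83224 (working shown to 5 dp, full precision carried).
Community Y: N=94, proportions 0.01064, 0.45745, 0.02128, 0.01064, 0.07447, 0.24468, 0.1383, 0.04255, giving H' = 1.48218.
Difference = |1.83224 − 1.48218| = 0.35006, i.e. 0.350 to 3 decimal places.

0.350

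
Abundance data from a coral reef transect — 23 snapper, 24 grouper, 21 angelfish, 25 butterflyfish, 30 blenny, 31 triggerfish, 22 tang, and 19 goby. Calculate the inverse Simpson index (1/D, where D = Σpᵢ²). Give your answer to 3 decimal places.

7.797

Total N = 23+24+21+25+30+31+22+19 = 195, so the proportions are 0.1179487, 0.1230769, 0.1076923, 0.1282051, 0.1538462, 0.1589744, 0.1128205, 0.0974359 (working shown to 7 dp, full precision carried).
D = 0.1179487² + 0.1230769² + 0.1076923² + 0.1282051² + 0.1538462² + 0.1589744² + 0.1128205² + 0.0974359² = 0.0139119 + 0.0151479 + 0.0115976 + 0.0164366 + 0.0236686 + 0.0252728 + 0.0127285 + 0.0094938 = 0.1282577.
So 1/D = 7.79680, i.e. 7.797 to 3 decimal places.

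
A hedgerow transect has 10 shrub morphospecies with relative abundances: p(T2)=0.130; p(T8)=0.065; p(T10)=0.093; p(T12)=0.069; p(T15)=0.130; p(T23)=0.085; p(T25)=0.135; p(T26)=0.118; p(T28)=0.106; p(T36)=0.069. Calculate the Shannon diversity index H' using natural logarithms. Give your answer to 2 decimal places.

2.27

Each pᵢ ln pᵢ term (working shown to 4 dp, full precision carried): 0.13×(-2.0402)=-0.2652, 0.065×(-2.7334)=-0.1777, 0.093×(-2.3752)=-0.2209, 0.069×(-2.6736)=-0.1845, 0.13×(-2.0402)=-0.2652, 0.085×(-2.4651)=-0.2095, 0.135×(-2.0025)=-0.2703, 0.118×(-2.1371)=-0.2522, 0.106×(-2.2443)=-0.2379, 0.069×(-2.6736)=-0.1845.
Sum = -2.2679, so H' = 2.27.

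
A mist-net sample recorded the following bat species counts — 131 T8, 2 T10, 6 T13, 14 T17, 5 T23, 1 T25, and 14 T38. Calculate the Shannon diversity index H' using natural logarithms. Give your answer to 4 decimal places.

0.9179

Total N = 131+2+6+14+5+1+14 = 173, so the proportions are 0.757225, 0.011561, 0.034682, 0.080925, 0.028902, 0.00578, 0.080925 (working shown to 6 dp, full precision carried).
Each pᵢ ln pᵢ term: 0.757225×(-0.278094)=-0.210580, 0.011561×(-4.460144)=-0.051562, 0.034682×(-3.361532)=-0.116585, 0.080925×(-2.514234)=-0.203464, 0.028902×(-3.543854)=-0.102424, 0.00578×(-5.153292)=-0.029788, 0.080925×(-2.514234)=-0.203464.
Sum = -0.917867, so H' = 0.9179.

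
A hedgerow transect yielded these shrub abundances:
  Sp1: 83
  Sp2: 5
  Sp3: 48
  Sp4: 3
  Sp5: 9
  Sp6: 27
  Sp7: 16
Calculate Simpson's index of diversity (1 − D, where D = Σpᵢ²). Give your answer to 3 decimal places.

0.718

Total N = 83+5+48+3+9+27+16 = 191, so the proportions are 0.43455, 0.02618, 0.25131, 0.01571, 0.04712, 0.14136, 0.08377 (working shown to 5 dp, full precision carried).
D = 0.43455² + 0.02618² + 0.25131² + 0.01571² + 0.04712² + 0.14136² + 0.08377² = 0.18884 + 0.00069 + 0.06316 + 0.00025 + 0.00222 + 0.01998 + 0.00702 = 0.28215.
So 1 − D = 0.71785, i.e. 0.718 to 3 decimal places.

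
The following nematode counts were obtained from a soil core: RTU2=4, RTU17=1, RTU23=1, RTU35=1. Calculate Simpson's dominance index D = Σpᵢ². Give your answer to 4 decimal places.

Total N = 4+1+1+1 = 7, so the proportions are 0.571429, 0.142857, 0.142857, 0.142857 (working shown to 6 dp, full precision carried).
D = 0.571429² + 0.142857² + 0.142857² + 0.142857² = 0.326531 + 0.020408 + 0.020408 + 0.020408 = 0.387755.
To 4 decimal places, D = 0.3878.

0.3878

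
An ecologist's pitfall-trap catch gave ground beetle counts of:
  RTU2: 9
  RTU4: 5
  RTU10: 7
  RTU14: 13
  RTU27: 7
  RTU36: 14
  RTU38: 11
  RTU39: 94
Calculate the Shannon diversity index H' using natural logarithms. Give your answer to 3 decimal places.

1.458

Total N = 9+5+7+13+7+14+11+94 = 160, so the proportions are 0.05625, 0.03125, 0.04375, 0.08125, 0.04375, 0.0875, 0.06875, 0.5875 (working shown to 5 dp, full precision carried).
Each pᵢ ln pᵢ term: 0.05625×(-2.87795)=-0.16188, 0.03125×(-3.46574)=-0.10830, 0.04375×(-3.12926)=-0.13691, 0.08125×(-2.51022)=-0.20396, 0.04375×(-3.12926)=-0.13691, 0.0875×(-2.43612)=-0.21316, 0.06875×(-2.67728)=-0.18406, 0.5875×(-0.53188)=-0.31248.
Sum = -1.45766, so H' = 1.458.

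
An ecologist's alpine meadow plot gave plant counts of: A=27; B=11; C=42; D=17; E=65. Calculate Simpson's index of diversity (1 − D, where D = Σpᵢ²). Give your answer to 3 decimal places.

Total N = 27+11+42+17+65 = 162, so the proportions are 0.16667, 0.0679, 0.25926, 0.10494, 0.40123 (working shown to 5 dp, full precision carried).
D = 0.16667² + 0.0679² + 0.25926² + 0.10494² + 0.40123² = 0.02778 + 0.00461 + 0.06722 + 0.01101 + 0.16099 = 0.27160.
So 1 − D = 0.72840, i.e. 0.728 to 3 decimal places.

0.728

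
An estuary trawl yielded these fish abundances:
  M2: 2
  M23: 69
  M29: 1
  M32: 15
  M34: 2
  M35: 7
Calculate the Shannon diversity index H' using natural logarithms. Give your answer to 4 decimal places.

0.9272

Total N = 2+69+1+15+2+7 = 96, so the proportions are 0.020833, 0.71875, 0.010417, 0.15625, 0.020833, 0.072917 (working shown to 6 dp, full precision carried).
Each pᵢ ln pᵢ term: 0.020833×(-3.871201)=-0.080650, 0.71875×(-0.330242)=-0.237361, 0.010417×(-4.564348)=-0.047545, 0.15625×(-1.856298)=-0.290047, 0.020833×(-3.871201)=-0.080650, 0.072917×(-2.618438)=-0.190928.
Sum = -0.927181, so H' = 0.9272.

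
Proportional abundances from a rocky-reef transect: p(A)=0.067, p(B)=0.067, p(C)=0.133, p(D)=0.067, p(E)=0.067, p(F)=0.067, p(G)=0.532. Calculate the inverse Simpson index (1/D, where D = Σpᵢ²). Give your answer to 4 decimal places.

D = 0.067² + 0.067² + 0.133² + 0.067² + 0.067² + 0.067² + 0.532² = 0.0044890 + 0.0044890 + 0.0176890 + 0.0044890 + 0.0044890 + 0.0044890 + 0.2830240 = 0.3231580 (working shown to 7 dp, full precision carried).
So 1/D = 3.094462, i.e. 3.0945 to 4 decimal places.

3.0945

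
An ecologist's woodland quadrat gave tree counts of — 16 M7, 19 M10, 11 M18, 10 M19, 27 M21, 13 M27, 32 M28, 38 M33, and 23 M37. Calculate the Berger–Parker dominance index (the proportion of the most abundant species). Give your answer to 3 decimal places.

Total N = 16+19+11+10+27+13+32+38+23 = 189, so the proportions are 0.08466, 0.10053, 0.0582, 0.05291, 0.14286, 0.06878, 0.16931, 0.20106, 0.12169 (working shown to 5 dp, full precision carried).
The largest proportion is 0.20106, i.e. d = 0.201 to 3 decimal places.

0.201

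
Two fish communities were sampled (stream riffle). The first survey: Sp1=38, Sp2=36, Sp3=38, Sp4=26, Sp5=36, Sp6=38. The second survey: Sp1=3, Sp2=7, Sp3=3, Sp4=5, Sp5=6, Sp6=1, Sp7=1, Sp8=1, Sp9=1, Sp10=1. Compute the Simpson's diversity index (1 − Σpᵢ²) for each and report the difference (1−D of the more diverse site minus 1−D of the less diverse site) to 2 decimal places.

0.01

The first survey: N=212, proportions 0.1792, 0.1698, 0.1792, 0.1226, 0.1698, 0.1792, giving 1−D = 0.8309 (working shown to 4 dp, full precision carried).
The second survey: N=29, proportions 0.1034, 0.2414, 0.1034, 0.1724, 0.2069, 0.0345, 0.0345, 0.0345, 0.0345, 0.0345, giving 1−D = 0.8419.
Difference = |0.8309 − 0.8419| = 0.0110, i.e. 0.01 to 2 decimal places.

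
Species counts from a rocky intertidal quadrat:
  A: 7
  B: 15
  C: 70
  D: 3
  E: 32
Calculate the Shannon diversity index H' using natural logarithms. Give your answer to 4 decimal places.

1.1762

Total N = 7+15+70+3+32 = 127, so the proportions are 0.055118, 0.11811, 0.551181, 0.023622, 0.251969 (working shown to 6 dp, full precision carried).
Each pᵢ ln pᵢ term: 0.055118×(-2.898277)=-0.159748, 0.11811×(-2.136137)=-0.252300, 0.551181×(-0.595692)=-0.328334, 0.023622×(-3.745575)=-0.088478, 0.251969×(-1.378451)=-0.347326.
Sum = -1.176186, so H' = 1.1762.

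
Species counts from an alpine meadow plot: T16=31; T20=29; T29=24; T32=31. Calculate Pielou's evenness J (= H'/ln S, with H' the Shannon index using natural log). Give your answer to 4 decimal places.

0.9963

Total N = 31+29+24+31 = 115, so the proportions are 0.269565, 0.252174, 0.208696, 0.269565 (working shown to 6 dp, full precision carried).
H' = −Σ pᵢ ln pᵢ = −((-0.353385) + (-0.347404) + (-0.327001) + (-0.353385)) = 1.381175.
With S = 4 species, ln S = 1.386294, so J = 1.381175/1.386294 = 0.996307, i.e. 0.9963 to 4 decimal places.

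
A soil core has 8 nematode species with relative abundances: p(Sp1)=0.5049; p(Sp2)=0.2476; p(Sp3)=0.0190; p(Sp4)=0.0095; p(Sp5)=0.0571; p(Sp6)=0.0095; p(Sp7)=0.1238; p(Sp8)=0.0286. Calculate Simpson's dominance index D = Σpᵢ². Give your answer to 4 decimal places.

0.3362

D = 0.5049² + 0.2476² + 0.019² + 0.0095² + 0.0571² + 0.0095² + 0.1238² + 0.0286² = 0.254924 + 0.061306 + 0.000361 + 0.000090 + 0.003260 + 0.000090 + 0.015326 + 0.000818 = 0.336176 (working shown to 6 dp, full precision carried).
To 4 decimal places, D = 0.3362.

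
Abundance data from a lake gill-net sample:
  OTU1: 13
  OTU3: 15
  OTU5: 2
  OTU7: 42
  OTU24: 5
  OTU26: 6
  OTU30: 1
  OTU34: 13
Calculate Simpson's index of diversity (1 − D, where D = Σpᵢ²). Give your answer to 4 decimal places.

Total N = 13+15+2+42+5+6+1+13 = 97, so the proportions are 0.134021, 0.154639, 0.020619, 0.43299, 0.051546, 0.061856, 0.010309, 0.134021 (working shown to 6 dp, full precision carried).
D = 0.134021² + 0.154639² + 0.020619² + 0.43299² + 0.051546² + 0.061856² + 0.010309² + 0.134021² = 0.017962 + 0.023913 + 0.000425 + 0.187480 + 0.002657 + 0.003826 + 0.000106 + 0.017962 = 0.254331.
So 1 − D = 0.745669, i.e. 0.7457 to 4 decimal places.

0.7457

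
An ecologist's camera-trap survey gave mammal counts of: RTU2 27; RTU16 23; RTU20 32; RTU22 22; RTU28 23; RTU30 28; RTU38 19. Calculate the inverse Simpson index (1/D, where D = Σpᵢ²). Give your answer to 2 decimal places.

Total N = 27+23+32+22+23+28+19 = 174, so the proportions are 0.155172, 0.132184, 0.183908, 0.126437, 0.132184, 0.16092, 0.109195 (working shown to 6 dp, full precision carried).
D = 0.155172² + 0.132184² + 0.183908² + 0.126437² + 0.132184² + 0.16092² + 0.109195² = 0.024078 + 0.017473 + 0.033822 + 0.015986 + 0.017473 + 0.025895 + 0.011924 = 0.146651.
So 1/D = 6.8189, i.e. 6.82 to 2 decimal places.

6.82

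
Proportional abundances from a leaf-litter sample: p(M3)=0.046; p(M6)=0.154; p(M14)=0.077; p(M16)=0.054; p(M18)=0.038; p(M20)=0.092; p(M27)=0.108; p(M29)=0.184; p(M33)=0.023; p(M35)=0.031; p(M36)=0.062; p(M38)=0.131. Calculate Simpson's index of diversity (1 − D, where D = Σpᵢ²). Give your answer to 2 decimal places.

0.89

D = 0.046² + 0.154² + 0.077² + 0.054² + 0.038² + 0.092² + 0.108² + 0.184² + 0.023² + 0.031² + 0.062² + 0.131² = 0.0021 + 0.0237 + 0.0059 + 0.0029 + 0.0014 + 0.0085 + 0.0117 + 0.0339 + 0.0005 + 0.0010 + 0.0038 + 0.0172 = 0.1126 (working shown to 4 dp, full precision carried).
So 1 − D = 0.8874, i.e. 0.89 to 2 decimal places.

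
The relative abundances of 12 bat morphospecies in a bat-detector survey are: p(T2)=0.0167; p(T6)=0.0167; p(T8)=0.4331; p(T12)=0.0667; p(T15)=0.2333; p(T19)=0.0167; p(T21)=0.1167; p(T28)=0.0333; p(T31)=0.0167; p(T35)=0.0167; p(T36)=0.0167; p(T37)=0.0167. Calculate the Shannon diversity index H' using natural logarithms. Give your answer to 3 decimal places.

1.725

Each pᵢ ln pᵢ term (working shown to 5 dp, full precision carried): 0.0167×(-4.09235)=-0.06834, 0.0167×(-4.09235)=-0.06834, 0.4331×(-0.83679)=-0.36241, 0.0667×(-2.70755)=-0.18059, 0.2333×(-1.45543)=-0.33955, 0.0167×(-4.09235)=-0.06834, 0.1167×(-2.14815)=-0.25069, 0.0333×(-3.40220)=-0.11329, 0.0167×(-4.09235)=-0.06834, 0.0167×(-4.09235)=-0.06834, 0.0167×(-4.09235)=-0.06834, 0.0167×(-4.09235)=-0.06834.
Sum = -1.72494, so H' = 1.725.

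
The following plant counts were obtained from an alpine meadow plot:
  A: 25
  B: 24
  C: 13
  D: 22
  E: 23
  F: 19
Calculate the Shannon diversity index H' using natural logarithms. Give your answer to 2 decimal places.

1.77

Total N = 25+24+13+22+23+19 = 126, so the proportions are 0.1984, 0.1905, 0.1032, 0.1746, 0.1825, 0.1508 (working shown to 4 dp, full precision carried).
Each pᵢ ln pᵢ term: 0.1984×(-1.6174)=-0.3209, 0.1905×(-1.6582)=-0.3159, 0.1032×(-2.2713)=-0.2343, 0.1746×(-1.7452)=-0.3047, 0.1825×(-1.7008)=-0.3105, 0.1508×(-1.8918)=-0.2853.
Sum = -1.7716, so H' = 1.77.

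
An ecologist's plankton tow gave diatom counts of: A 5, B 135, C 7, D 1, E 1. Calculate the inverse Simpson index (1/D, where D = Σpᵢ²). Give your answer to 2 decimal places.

Total N = 5+135+7+1+1 = 149, so the proportions are 0.03356, 0.90604, 0.04698, 0.00671, 0.00671 (working shown to 5 dp, full precision carried).
D = 0.03356² + 0.90604² + 0.04698² + 0.00671² + 0.00671² = 0.00113 + 0.82091 + 0.00221 + 0.00005 + 0.00005 = 0.82433.
So 1/D = 1.2131, i.e. 1.21 to 2 decimal places.

1.21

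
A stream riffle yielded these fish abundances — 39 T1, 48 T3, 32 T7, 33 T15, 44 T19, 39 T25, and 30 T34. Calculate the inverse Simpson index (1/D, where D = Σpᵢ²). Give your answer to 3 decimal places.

Total N = 39+48+32+33+44+39+30 = 265, so the proportions are 0.1471698, 0.1811321, 0.1207547, 0.1245283, 0.1660377, 0.1471698, 0.1132075 (working shown to 7 dp, full precision carried).
D = 0.1471698² + 0.1811321² + 0.1207547² + 0.1245283² + 0.1660377² + 0.1471698² + 0.1132075² = 0.0216590 + 0.0328088 + 0.0145817 + 0.0155073 + 0.0275685 + 0.0216590 + 0.0128159 = 0.1466002.
So 1/D = 6.82127, i.e. 6.821 to 3 decimal places.

6.821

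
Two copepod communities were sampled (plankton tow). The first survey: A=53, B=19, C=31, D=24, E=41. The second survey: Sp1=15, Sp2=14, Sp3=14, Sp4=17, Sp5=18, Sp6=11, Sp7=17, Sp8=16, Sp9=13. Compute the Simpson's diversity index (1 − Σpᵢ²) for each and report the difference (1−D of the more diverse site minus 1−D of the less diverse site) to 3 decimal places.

The first survey: N=168, proportions 0.315476, 0.113095, 0.184524, 0.142857, 0.244048, giving 1−D = 0.773668 (working shown to 6 dp, full precision carried).
The second survey: N=135, proportions 0.111111, 0.103704, 0.103704, 0.125926, 0.133333, 0.081481, 0.125926, 0.118519, 0.096296, giving 1−D = 0.886694.
Difference = |0.773668 − 0.886694| = 0.113026, i.e. 0.113 to 3 decimal places.

0.113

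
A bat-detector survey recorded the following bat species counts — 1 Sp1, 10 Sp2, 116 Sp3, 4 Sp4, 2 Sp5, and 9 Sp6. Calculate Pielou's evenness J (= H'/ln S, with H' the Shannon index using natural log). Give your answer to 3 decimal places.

Total N = 1+10+116+4+2+9 = 142, so the proportions are 0.00704, 0.07042, 0.8169, 0.02817, 0.01408, 0.06338 (working shown to 5 dp, full precision carried).
H' = −Σ pᵢ ln pᵢ = −((-0.03490) + (-0.18685) + (-0.16521) + (-0.10055) + (-0.06004) + (-0.17484)) = 0.72238.
With S = 6 species, ln S = 1.79176, so J = 0.72238/1.79176 = 0.40317, i.e. 0.403 to 3 decimal places.

0.403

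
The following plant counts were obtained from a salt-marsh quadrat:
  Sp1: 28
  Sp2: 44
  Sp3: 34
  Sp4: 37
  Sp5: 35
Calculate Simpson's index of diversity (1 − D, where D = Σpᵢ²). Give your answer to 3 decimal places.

Total N = 28+44+34+37+35 = 178, so the proportions are 0.1573, 0.24719, 0.19101, 0.20787, 0.19663 (working shown to 5 dp, full precision carried).
D = 0.1573² + 0.24719² + 0.19101² + 0.20787² + 0.19663² = 0.02474 + 0.06110 + 0.03649 + 0.04321 + 0.03866 = 0.20420.
So 1 − D = 0.79580, i.e. 0.796 to 3 decimal places.

0.796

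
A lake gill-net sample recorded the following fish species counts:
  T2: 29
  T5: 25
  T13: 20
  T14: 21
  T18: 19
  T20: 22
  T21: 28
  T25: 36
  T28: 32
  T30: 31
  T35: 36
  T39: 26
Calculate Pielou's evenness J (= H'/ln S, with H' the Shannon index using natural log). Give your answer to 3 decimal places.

Total N = 29+25+20+21+19+22+28+36+32+31+36+26 = 325, so the proportions are 0.08923, 0.07692, 0.06154, 0.06462, 0.05846, 0.06769, 0.08615, 0.11077, 0.09846, 0.09538, 0.11077, 0.08 (working shown to 5 dp, full precision carried).
H' = −Σ pᵢ ln pᵢ = −((-0.21563) + (-0.19730) + (-0.17157) + (-0.17700) + (-0.16599) + (-0.18228) + (-0.21122) + (-0.24373) + (-0.22824) + (-0.22414) + (-0.24373) + (-0.20206)) = 2.46289.
With S = 12 species, ln S = 2.48491, so J = 2.46289/2.48491 = 0.99114, i.e. 0.991 to 3 decimal places.

0.991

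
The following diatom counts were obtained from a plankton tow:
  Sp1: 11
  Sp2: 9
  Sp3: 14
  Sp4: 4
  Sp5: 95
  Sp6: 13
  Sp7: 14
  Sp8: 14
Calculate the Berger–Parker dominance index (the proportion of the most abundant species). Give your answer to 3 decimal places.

0.546

Total N = 11+9+14+4+95+13+14+14 = 174, so the proportions are 0.06322, 0.05172, 0.08046, 0.02299, 0.54598, 0.07471, 0.08046, 0.08046 (working shown to 5 dp, full precision carried).
The largest proportion is 0.54598, i.e. d = 0.546 to 3 decimal places.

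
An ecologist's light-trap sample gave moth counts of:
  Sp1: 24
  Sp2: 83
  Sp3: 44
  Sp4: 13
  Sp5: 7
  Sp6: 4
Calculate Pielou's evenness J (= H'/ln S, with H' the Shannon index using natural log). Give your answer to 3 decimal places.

0.771

Total N = 24+83+44+13+7+4 = 175, so the proportions are 0.13714, 0.47429, 0.25143, 0.07429, 0.04, 0.02286 (working shown to 5 dp, full precision carried).
H' = −Σ pᵢ ln pᵢ = −((-0.27247) + (-0.35379) + (-0.34712) + (-0.19313) + (-0.12876) + (-0.08637)) = 1.38163.
With S = 6 species, ln S = 1.79176, so J = 1.38163/1.79176 = 0.77110, i.e. 0.771 to 3 decimal places.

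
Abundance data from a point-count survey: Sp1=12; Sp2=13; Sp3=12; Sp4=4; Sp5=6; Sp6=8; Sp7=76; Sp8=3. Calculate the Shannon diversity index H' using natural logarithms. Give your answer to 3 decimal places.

Total N = 12+13+12+4+6+8+76+3 = 134, so the proportions are 0.08955, 0.09701, 0.08955, 0.02985, 0.04478, 0.0597, 0.56716, 0.02239 (working shown to 5 dp, full precision carried).
Each pᵢ ln pᵢ term: 0.08955×(-2.41293)=-0.21608, 0.09701×(-2.33289)=-0.22633, 0.08955×(-2.41293)=-0.21608, 0.02985×(-3.51155)=-0.10482, 0.04478×(-3.10608)=-0.13908, 0.0597×(-2.81840)=-0.16826, 0.56716×(-0.56711)=-0.32164, 0.02239×(-3.79923)=-0.08506.
Sum = -1.47736, so H' = 1.477.

1.477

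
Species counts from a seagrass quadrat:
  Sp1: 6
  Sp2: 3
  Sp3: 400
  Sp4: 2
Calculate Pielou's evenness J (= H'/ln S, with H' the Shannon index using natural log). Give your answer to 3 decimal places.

0.108

Total N = 6+3+400+2 = 411, so the proportions are 0.0146, 0.0073, 0.97324, 0.00487 (working shown to 5 dp, full precision carried).
H' = −Σ pᵢ ln pᵢ = −((-0.06171) + (-0.03591) + (-0.02640) + (-0.02591)) = 0.14994.
With S = 4 species, ln S = 1.38629, so J = 0.14994/1.38629 = 0.10816, i.e. 0.108 to 3 decimal places.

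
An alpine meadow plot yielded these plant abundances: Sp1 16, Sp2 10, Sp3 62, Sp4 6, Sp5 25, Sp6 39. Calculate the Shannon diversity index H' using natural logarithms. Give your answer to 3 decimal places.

Total N = 16+10+62+6+25+39 = 158, so the proportions are 0.10127, 0.06329, 0.39241, 0.03797, 0.15823, 0.24684 (working shown to 5 dp, full precision carried).
Each pᵢ ln pᵢ term: 0.10127×(-2.29001)=-0.23190, 0.06329×(-2.76001)=-0.17468, 0.39241×(-0.93546)=-0.36708, 0.03797×(-3.27084)=-0.12421, 0.15823×(-1.84372)=-0.29173, 0.24684×(-1.39903)=-0.34533.
Sum = -1.53493, so H' = 1.535.

1.535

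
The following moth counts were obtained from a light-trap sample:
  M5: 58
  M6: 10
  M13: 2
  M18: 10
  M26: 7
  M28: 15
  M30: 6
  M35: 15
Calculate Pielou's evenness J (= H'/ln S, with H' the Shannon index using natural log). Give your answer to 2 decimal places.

Total N = 58+10+2+10+7+15+6+15 = 123, so the proportions are 0.47154, 0.0813, 0.01626, 0.0813, 0.05691, 0.12195, 0.04878, 0.12195 (working shown to 5 dp, full precision carried).
H' = −Σ pᵢ ln pᵢ = −((-0.35448) + (-0.20403) + (-0.06698) + (-0.20403) + (-0.16312) + (-0.25660) + (-0.14734) + (-0.25660)) = 1.65318.
With S = 8 species, ln S = 2.07944, so J = 1.65318/2.07944 = 0.79501, i.e. 0.80 to 2 decimal places.

0.80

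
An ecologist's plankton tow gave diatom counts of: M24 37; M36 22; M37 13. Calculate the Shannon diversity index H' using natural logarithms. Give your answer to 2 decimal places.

1.01

Total N = 37+22+13 = 72, so the proportions are 0.5139, 0.3056, 0.1806 (working shown to 4 dp, full precision carried).
Each pᵢ ln pᵢ term: 0.5139×(-0.6657)=-0.3421, 0.3056×(-1.1856)=-0.3623, 0.1806×(-1.7117)=-0.3091.
Sum = -1.0135, so H' = 1.01.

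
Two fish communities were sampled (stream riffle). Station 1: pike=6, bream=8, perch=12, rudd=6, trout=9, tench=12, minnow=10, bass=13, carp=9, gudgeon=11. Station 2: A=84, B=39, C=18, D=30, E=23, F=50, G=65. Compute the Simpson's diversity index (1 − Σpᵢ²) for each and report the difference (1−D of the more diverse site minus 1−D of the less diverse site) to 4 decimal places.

Station 1: N=96, proportions 0.0625, 0.083333, 0.125, 0.0625, 0.09375, 0.125, 0.104167, 0.135417, 0.09375, 0.114583, giving 1−D = 0.894097 (working shown to 6 dp, full precision carried).
Station 2: N=309, proportions 0.271845, 0.126214, 0.058252, 0.097087, 0.074434, 0.161812, 0.210356, giving 1−D = 0.821378.
Difference = |0.894097 − 0.821378| = 0.072719, i.e. 0.0727 to 4 decimal places.

0.0727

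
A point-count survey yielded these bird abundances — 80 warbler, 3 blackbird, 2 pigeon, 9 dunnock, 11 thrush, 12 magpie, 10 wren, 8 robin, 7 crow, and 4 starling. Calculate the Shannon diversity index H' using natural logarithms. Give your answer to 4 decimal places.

1.6271

Total N = 80+3+2+9+11+12+10+8+7+4 = 146, so the proportions are 0.547945, 0.020548, 0.013699, 0.061644, 0.075342, 0.082192, 0.068493, 0.054795, 0.047945, 0.027397 (working shown to 6 dp, full precision carried).
Each pᵢ ln pᵢ term: 0.547945×(-0.601580)=-0.329633, 0.020548×(-3.884994)=-0.079829, 0.013699×(-4.290459)=-0.058773, 0.061644×(-2.786382)=-0.171763, 0.075342×(-2.585711)=-0.194814, 0.082192×(-2.498700)=-0.205373, 0.068493×(-2.681022)=-0.183632, 0.054795×(-2.904165)=-0.159132, 0.047945×(-3.037696)=-0.145643, 0.027397×(-3.597312)=-0.098557.
Sum = -1.627148, so H' = 1.6271.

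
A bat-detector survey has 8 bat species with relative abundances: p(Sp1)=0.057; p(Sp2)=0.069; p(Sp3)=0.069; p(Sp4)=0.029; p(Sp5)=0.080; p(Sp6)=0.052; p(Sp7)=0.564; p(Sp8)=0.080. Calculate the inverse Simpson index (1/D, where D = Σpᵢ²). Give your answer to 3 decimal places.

2.880

D = 0.057² + 0.069² + 0.069² + 0.029² + 0.08² + 0.052² + 0.564² + 0.08² = 0.003249 + 0.004761 + 0.004761 + 0.000841 + 0.006400 + 0.002704 + 0.318096 + 0.006400 = 0.347212 (working shown to 6 dp, full precision carried).
So 1/D = 2.88008, i.e. 2.880 to 3 decimal places.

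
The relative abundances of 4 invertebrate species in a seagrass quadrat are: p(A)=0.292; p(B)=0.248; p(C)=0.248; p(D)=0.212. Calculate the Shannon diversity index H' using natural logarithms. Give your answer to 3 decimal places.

1.380

Each pᵢ ln pᵢ term (working shown to 5 dp, full precision carried): 0.292×(-1.23100)=-0.35945, 0.248×(-1.39433)=-0.34579, 0.248×(-1.39433)=-0.34579, 0.212×(-1.55117)=-0.32885.
Sum = -1.37989, so H' = 1.380.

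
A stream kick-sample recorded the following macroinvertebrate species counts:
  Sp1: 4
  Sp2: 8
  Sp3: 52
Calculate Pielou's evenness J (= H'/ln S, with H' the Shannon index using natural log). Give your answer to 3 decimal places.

Total N = 4+8+52 = 64, so the proportions are 0.0625, 0.125, 0.8125 (working shown to 5 dp, full precision carried).
H' = −Σ pᵢ ln pᵢ = −((-0.17329) + (-0.25993) + (-0.16871)) = 0.60192.
With S = 3 species, ln S = 1.09861, so J = 0.60192/1.09861 = 0.54789, i.e. 0.548 to 3 decimal places.

0.548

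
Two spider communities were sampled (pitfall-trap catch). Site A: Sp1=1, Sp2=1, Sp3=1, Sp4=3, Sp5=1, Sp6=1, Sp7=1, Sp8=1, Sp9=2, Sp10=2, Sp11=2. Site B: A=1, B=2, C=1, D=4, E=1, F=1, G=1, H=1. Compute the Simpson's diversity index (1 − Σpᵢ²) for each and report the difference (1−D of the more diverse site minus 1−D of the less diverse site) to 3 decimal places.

0.071

Site A: N=16, proportions 0.0625, 0.0625, 0.0625, 0.1875, 0.0625, 0.0625, 0.0625, 0.0625, 0.125, 0.125, 0.125, giving 1−D = 0.89062 (working shown to 5 dp, full precision carried).
Site B: N=12, proportions 0.08333, 0.16667, 0.08333, 0.33333, 0.08333, 0.08333, 0.08333, 0.08333, giving 1−D = 0.81944.
Difference = |0.89062 − 0.81944| = 0.07118, i.e. 0.071 to 3 decimal places.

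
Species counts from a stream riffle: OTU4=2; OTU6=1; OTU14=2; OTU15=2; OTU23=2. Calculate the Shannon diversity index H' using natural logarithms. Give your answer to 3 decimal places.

Total N = 2+1+2+2+2 = 9, so the proportions are 0.22222, 0.11111, 0.22222, 0.22222, 0.22222 (working shown to 5 dp, full precision carried).
Each pᵢ ln pᵢ term: 0.22222×(-1.50408)=-0.33424, 0.11111×(-2.19722)=-0.24414, 0.22222×(-1.50408)=-0.33424, 0.22222×(-1.50408)=-0.33424, 0.22222×(-1.50408)=-0.33424.
Sum = -1.58109, so H' = 1.581.

1.581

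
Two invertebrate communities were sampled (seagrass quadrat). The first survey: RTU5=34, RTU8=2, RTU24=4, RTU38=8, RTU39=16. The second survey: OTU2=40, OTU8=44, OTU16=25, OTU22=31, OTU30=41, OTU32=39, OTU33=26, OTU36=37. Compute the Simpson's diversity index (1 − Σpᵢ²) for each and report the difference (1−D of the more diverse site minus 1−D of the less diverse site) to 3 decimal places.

The first survey: N=64, proportions 0.53125, 0.03125, 0.0625, 0.125, 0.25, giving 1−D = 0.634766 (working shown to 6 dp, full precision carried).
The second survey: N=283, proportions 0.141343, 0.155477, 0.088339, 0.109541, 0.144876, 0.137809, 0.091873, 0.130742, giving 1−D = 0.870532.
Difference = |0.634766 − 0.870532| = 0.235766, i.e. 0.236 to 3 decimal places.

0.236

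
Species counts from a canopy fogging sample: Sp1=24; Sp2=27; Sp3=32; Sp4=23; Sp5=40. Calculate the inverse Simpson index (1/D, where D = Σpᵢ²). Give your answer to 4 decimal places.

4.7815

Total N = 24+27+32+23+40 = 146, so the proportions are 0.16438356, 0.18493151, 0.21917808, 0.15753425, 0.2739726 (working shown to 8 dp, full precision carried).
D = 0.16438356² + 0.18493151² + 0.21917808² + 0.15753425² + 0.2739726² = 0.02702196 + 0.03419966 + 0.04803903 + 0.02481704 + 0.07506099 = 0.20913868.
So 1/D = 4.781516, i.e. 4.7815 to 4 decimal places.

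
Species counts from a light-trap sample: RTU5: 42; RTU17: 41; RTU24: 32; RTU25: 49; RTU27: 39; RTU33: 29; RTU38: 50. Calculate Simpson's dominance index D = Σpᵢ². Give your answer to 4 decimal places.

Total N = 42+41+32+49+39+29+50 = 282, so the proportions are 0.148936, 0.14539, 0.113475, 0.173759, 0.138298, 0.102837, 0.177305 (working shown to 6 dp, full precision carried).
D = 0.148936² + 0.14539² + 0.113475² + 0.173759² + 0.138298² + 0.102837² + 0.177305² = 0.022182 + 0.021138 + 0.012877 + 0.030192 + 0.019126 + 0.010575 + 0.031437 = 0.147528.
To 4 decimal places, D = 0.1475.

0.1475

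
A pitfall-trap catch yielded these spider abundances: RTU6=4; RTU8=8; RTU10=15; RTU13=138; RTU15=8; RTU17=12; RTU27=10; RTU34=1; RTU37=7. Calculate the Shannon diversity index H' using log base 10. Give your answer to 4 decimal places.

Total N = 4+8+15+138+8+12+10+1+7 = 203, so the proportions are 0.019704, 0.039409, 0.073892, 0.679803, 0.039409, 0.059113, 0.049261, 0.004926, 0.034483 (working shown to 6 dp, full precision carried).
Each pᵢ log₁₀ pᵢ term: 0.019704×(-1.705436)=-0.033605, 0.039409×(-1.404406)=-0.055346, 0.073892×(-1.131405)=-0.083601, 0.679803×(-0.167617)=-0.113946, 0.039409×(-1.404406)=-0.055346, 0.059113×(-1.228315)=-0.072610, 0.049261×(-1.307496)=-0.064409, 0.004926×(-2.307496)=-0.011367, 0.034483×(-1.462398)=-0.050428.
Sum = -0.540657, so H' = 0.5407.

0.5407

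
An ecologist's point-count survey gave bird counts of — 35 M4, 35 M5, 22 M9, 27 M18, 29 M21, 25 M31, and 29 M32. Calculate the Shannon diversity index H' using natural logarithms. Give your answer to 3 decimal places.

Total N = 35+35+22+27+29+25+29 = 202, so the proportions are 0.17327, 0.17327, 0.10891, 0.13366, 0.14356, 0.12376, 0.14356 (working shown to 5 dp, full precision carried).
Each pᵢ ln pᵢ term: 0.17327×(-1.75292)=-0.30372, 0.17327×(-1.75292)=-0.30372, 0.10891×(-2.21723)=-0.24148, 0.13366×(-2.01243)=-0.26899, 0.14356×(-1.94097)=-0.27865, 0.12376×(-2.08939)=-0.25859, 0.14356×(-1.94097)=-0.27865.
Sum = -1.93381, so H' = 1.934.

1.934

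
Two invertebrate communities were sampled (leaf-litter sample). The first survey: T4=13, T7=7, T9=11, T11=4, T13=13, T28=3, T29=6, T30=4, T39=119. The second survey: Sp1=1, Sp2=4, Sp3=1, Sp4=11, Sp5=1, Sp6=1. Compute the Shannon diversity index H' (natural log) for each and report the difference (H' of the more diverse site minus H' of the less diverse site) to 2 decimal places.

0.04

The first survey: N=180, proportions 0.07222, 0.03889, 0.06111, 0.02222, 0.07222, 0.01667, 0.03333, 0.02222, 0.66111, giving H' = 1.30107 (working shown to 5 dp, full precision carried).
The second survey: N=19, proportions 0.05263, 0.21053, 0.05263, 0.57895, 0.05263, 0.05263, giving H' = 1.26433.
Difference = |1.30107 − 1.26433| = 0.03674, i.e. 0.04 to 2 decimal places.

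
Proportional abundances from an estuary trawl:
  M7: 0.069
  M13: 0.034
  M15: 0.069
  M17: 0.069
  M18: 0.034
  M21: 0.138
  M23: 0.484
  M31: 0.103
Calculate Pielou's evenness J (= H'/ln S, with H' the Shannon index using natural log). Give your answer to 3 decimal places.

0.790

H' = −Σ pᵢ ln pᵢ = −((-0.18448) + (-0.11497) + (-0.18448) + (-0.18448) + (-0.11497) + (-0.27331) + (-0.35122) + (-0.23412)) = 1.64204 (working shown to 5 dp, full precision carried).
With S = 8 species, ln S = 2.07944, so J = 1.64204/2.07944 = 0.78965, i.e. 0.790 to 3 decimal places.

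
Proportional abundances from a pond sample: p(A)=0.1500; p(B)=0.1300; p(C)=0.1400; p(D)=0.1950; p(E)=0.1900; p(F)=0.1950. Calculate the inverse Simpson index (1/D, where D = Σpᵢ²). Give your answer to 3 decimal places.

5.843

D = 0.15² + 0.13² + 0.14² + 0.195² + 0.19² + 0.195² = 0.0225000 + 0.0169000 + 0.0196000 + 0.0380250 + 0.0361000 + 0.0380250 = 0.1711500 (working shown to 7 dp, full precision carried).
So 1/D = 5.84283, i.e. 5.843 to 3 decimal places.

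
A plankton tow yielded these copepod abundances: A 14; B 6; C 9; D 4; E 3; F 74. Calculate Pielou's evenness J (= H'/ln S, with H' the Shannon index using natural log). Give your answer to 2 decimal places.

Total N = 14+6+9+4+3+74 = 110, so the proportions are 0.1273, 0.0545, 0.0818, 0.0364, 0.0273, 0.6727 (working shown to 4 dp, full precision carried).
H' = −Σ pᵢ ln pᵢ = −((-0.2624) + (-0.1587) + (-0.2048) + (-0.1205) + (-0.0982) + (-0.2667)) = 1.1113.
With S = 6 species, ln S = 1.7918, so J = 1.1113/1.7918 = 0.6202, i.e. 0.62 to 2 decimal places.

0.62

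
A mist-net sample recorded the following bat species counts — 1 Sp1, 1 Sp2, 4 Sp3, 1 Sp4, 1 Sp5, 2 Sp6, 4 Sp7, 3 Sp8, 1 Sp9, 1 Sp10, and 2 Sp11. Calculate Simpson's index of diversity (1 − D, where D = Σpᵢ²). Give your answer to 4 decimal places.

0.8753

Total N = 1+1+4+1+1+2+4+3+1+1+2 = 21, so the proportions are 0.047619, 0.047619, 0.190476, 0.047619, 0.047619, 0.095238, 0.190476, 0.142857, 0.047619, 0.047619, 0.095238 (working shown to 6 dp, full precision carried).
D = 0.047619² + 0.047619² + 0.190476² + 0.047619² + 0.047619² + 0.095238² + 0.190476² + 0.142857² + 0.047619² + 0.047619² + 0.095238² = 0.002268 + 0.002268 + 0.036281 + 0.002268 + 0.002268 + 0.009070 + 0.036281 + 0.020408 + 0.002268 + 0.002268 + 0.009070 = 0.124717.
So 1 − D = 0.875283, i.e. 0.8753 to 4 decimal places.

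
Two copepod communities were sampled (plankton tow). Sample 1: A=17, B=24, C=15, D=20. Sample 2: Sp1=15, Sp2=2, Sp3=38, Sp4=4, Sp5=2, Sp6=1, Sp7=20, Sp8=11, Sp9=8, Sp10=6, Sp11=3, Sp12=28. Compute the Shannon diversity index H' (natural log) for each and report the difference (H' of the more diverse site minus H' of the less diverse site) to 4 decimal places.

Sample 1: N=76, proportions 0.223684, 0.315789, 0.197368, 0.263158, giving H' = 1.370558 (working shown to 6 dp, full precision carried).
Sample 2: N=138, proportions 0.108696, 0.014493, 0.275362, 0.028986, 0.014493, 0.007246, 0.144928, 0.07971, 0.057971, 0.043478, 0.021739, 0.202899, giving H' = 2.047240.
Difference = |1.370558 − 2.047240| = 0.676682, i.e. 0.6767 to 4 decimal places.

0.6767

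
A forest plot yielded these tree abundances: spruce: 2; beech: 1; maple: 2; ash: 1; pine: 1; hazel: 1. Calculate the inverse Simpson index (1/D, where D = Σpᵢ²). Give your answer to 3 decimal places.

Total N = 2+1+2+1+1+1 = 8, so the proportions are 0.25, 0.125, 0.25, 0.125, 0.125, 0.125 (working shown to 7 dp, full precision carried).
D = 0.25² + 0.125² + 0.25² + 0.125² + 0.125² + 0.125² = 0.0625000 + 0.0156250 + 0.0625000 + 0.0156250 + 0.0156250 + 0.0156250 = 0.1875000.
So 1/D = 5.33333, i.e. 5.333 to 3 decimal places.

5.333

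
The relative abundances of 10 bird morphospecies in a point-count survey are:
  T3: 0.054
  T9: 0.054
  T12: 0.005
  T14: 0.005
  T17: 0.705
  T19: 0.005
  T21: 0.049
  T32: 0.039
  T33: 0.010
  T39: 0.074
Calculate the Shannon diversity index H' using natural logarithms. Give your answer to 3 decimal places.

1.154

Each pᵢ ln pᵢ term (working shown to 5 dp, full precision carried): 0.054×(-2.91877)=-0.15761, 0.054×(-2.91877)=-0.15761, 0.005×(-5.29832)=-0.02649, 0.005×(-5.29832)=-0.02649, 0.705×(-0.34956)=-0.24644, 0.005×(-5.29832)=-0.02649, 0.049×(-3.01593)=-0.14778, 0.039×(-3.24419)=-0.12652, 0.01×(-4.60517)=-0.04605, 0.074×(-2.60369)=-0.19267.
Sum = -1.15417, so H' = 1.154.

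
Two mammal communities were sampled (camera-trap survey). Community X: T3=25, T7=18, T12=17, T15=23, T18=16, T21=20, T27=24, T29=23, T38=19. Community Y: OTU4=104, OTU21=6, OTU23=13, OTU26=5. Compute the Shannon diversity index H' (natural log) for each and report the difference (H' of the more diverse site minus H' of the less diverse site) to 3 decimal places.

Community X: N=185, proportions 0.1351351, 0.0972973, 0.0918919, 0.1243243, 0.0864865, 0.1081081, 0.1297297, 0.1243243, 0.1027027, giving H' = 2.1858172 (working shown to 7 dp, full precision carried).
Community Y: N=128, proportions 0.8125, 0.046875, 0.1015625, 0.0390625, giving H' = 0.6711026.
Difference = |2.1858172 − 0.6711026| = 1.5147146, i.e. 1.515 to 3 decimal places.

1.515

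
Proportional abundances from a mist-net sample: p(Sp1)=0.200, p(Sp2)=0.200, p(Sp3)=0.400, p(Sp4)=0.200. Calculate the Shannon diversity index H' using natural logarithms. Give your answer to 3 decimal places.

Each pᵢ ln pᵢ term (working shown to 5 dp, full precision carried): 0.2×(-1.60944)=-0.32189, 0.2×(-1.60944)=-0.32189, 0.4×(-0.91629)=-0.36652, 0.2×(-1.60944)=-0.32189.
Sum = -1.33218, so H' = 1.332.

1.332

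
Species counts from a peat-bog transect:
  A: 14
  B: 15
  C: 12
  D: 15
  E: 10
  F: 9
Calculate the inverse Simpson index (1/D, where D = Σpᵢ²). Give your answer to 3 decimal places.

5.793

Total N = 14+15+12+15+10+9 = 75, so the proportions are 0.1866667, 0.2, 0.16, 0.2, 0.1333333, 0.12 (working shown to 7 dp, full precision carried).
D = 0.1866667² + 0.2² + 0.16² + 0.2² + 0.1333333² + 0.12² = 0.0348444 + 0.0400000 + 0.0256000 + 0.0400000 + 0.0177778 + 0.0144000 = 0.1726222.
So 1/D = 5.79300, i.e. 5.793 to 3 decimal places.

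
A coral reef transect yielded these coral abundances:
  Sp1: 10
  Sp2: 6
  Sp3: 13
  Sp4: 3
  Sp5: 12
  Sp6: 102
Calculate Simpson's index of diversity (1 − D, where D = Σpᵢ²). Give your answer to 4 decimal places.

Total N = 10+6+13+3+12+102 = 146, so the proportions are 0.068493, 0.041096, 0.089041, 0.020548, 0.082192, 0.69863 (working shown to 6 dp, full precision carried).
D = 0.068493² + 0.041096² + 0.089041² + 0.020548² + 0.082192² + 0.69863² = 0.004691 + 0.001689 + 0.007928 + 0.000422 + 0.006755 + 0.488084 = 0.509570.
So 1 − D = 0.490430, i.e. 0.4904 to 4 decimal places.

0.4904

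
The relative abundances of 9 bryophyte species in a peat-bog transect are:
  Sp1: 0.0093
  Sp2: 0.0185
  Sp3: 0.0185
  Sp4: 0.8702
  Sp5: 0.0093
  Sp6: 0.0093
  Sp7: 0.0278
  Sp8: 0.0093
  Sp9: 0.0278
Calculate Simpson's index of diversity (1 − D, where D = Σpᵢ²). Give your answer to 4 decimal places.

0.2402

D = 0.0093² + 0.0185² + 0.0185² + 0.8702² + 0.0093² + 0.0093² + 0.0278² + 0.0093² + 0.0278² = 0.000086 + 0.000342 + 0.000342 + 0.757248 + 0.000086 + 0.000086 + 0.000773 + 0.000086 + 0.000773 = 0.759824 (working shown to 6 dp, full precision carried).
So 1 − D = 0.240176, i.e. 0.2402 to 4 decimal places.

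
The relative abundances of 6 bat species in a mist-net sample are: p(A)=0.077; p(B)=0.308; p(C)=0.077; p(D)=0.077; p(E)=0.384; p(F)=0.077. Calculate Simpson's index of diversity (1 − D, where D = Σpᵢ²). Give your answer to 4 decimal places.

D = 0.077² + 0.308² + 0.077² + 0.077² + 0.384² + 0.077² = 0.005929 + 0.094864 + 0.005929 + 0.005929 + 0.147456 + 0.005929 = 0.266036 (working shown to 6 dp, full precision carried).
So 1 − D = 0.733964, i.e. 0.7340 to 4 decimal places.

0.7340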